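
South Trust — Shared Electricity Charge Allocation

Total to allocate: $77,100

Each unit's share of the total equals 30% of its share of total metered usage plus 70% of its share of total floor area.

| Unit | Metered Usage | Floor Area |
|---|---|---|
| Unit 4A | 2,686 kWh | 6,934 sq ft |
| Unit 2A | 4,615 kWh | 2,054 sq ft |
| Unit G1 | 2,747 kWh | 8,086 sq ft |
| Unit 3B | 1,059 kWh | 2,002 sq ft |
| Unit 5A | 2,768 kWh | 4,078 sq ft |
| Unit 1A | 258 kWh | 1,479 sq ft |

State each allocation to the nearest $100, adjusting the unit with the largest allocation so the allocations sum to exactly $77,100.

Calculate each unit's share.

Totals — metered usage 14,133, floor area 24,633.
Blended shares (30% metered usage + 70% floor area): Unit 4A 0.2541; Unit 2A 0.1563; Unit G1 0.2881; Unit 3B 0.0794; Unit 5A 0.1746; Unit 1A 0.0475.
Unrounded shares: Unit 4A 19,588.03; Unit 2A 12,053.13; Unit G1 22,211.86; Unit 3B 6,119.46; Unit 5A 13,464.84; Unit 1A 3,662.68.
At nearest $100: Unit 4A $19,600; Unit 2A $12,100; Unit G1 $22,200; Unit 3B $6,100; Unit 5A $13,500; Unit 1A $3,700. Sum = $77,200.
Difference $77,100 − $77,200 = −$100 applied to largest allocation (Unit G1): Unit G1 becomes $22,100.

Unit 4A: $19,600 | Unit 2A: $12,100 | Unit G1: $22,100 | Unit 3B: $6,100 | Unit 5A: $13,500 | Unit 1A: $3,700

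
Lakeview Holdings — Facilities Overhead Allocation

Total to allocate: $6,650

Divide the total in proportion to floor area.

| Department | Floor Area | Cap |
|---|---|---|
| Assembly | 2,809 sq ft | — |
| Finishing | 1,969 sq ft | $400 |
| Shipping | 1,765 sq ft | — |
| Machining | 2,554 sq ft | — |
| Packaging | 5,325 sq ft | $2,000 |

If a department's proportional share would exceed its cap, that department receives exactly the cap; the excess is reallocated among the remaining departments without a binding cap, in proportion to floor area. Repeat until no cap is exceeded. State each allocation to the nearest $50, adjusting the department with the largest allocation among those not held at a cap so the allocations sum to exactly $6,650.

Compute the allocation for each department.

Assembly: $1,700 | Finishing: $400 | Shipping: $1,050 | Machining: $1,500 | Packaging: $2,000

Sum of floor area: 14,422.
Pro-rata shares before constraints: Assembly 1,295.23; Finishing 907.91; Shipping 813.84; Machining 1,177.65; Packaging 2,455.36.
Capped: Finishing ($400), Packaging ($2,000); residual $4,250 reallocated over remaining floor area 7,128.
Redistributed shares: Assembly 1,674.84 → $1,650; Shipping 1,052.36 → $1,050; Machining 1,522.80 → $1,500.
Rounding difference +$50 applied to Assembly → $1,700.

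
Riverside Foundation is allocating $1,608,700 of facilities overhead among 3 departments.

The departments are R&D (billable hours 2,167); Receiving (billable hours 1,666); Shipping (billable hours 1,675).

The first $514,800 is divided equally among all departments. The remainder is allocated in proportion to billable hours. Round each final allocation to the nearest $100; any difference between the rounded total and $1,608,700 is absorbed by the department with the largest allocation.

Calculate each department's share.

R&D: $601,900; Receiving: $502,500; Shipping: $504,300

$514,800 shared equally gives $171,600 per department.
Remainder $1,093,900 by billable hours (total 5,508): R&D 430,370.61 → $430,400; Receiving 330,870.99 → $330,900; Shipping 332,658.41 → $332,700.
Rounding difference −$100 on remainder applied to R&D.
Totals: R&D $171,600 + $430,300 = $601,900; Receiving $171,600 + $330,900 = $502,500; Shipping $171,600 + $332,700 = $504,300.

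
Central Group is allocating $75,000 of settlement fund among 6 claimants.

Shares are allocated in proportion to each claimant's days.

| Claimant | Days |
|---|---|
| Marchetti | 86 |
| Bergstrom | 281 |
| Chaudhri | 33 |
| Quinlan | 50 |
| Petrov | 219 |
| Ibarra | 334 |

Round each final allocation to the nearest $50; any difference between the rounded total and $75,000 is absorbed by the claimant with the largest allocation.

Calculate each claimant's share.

Combined days = 1,003.
Unrounded shares: Marchetti 86/1,003 × $75,000 = 6,430.71; Bergstrom 281/1,003 × $75,000 = 21,011.96; Chaudhri 33/1,003 × $75,000 = 2,467.60; Quinlan 50/1,003 × $75,000 = 3,738.78; Petrov 219/1,003 × $75,000 = 16,375.87; Ibarra 334/1,003 × $75,000 = 24,975.07.
Rounded to nearest $50: Marchetti $6,450; Bergstrom $21,000; Chaudhri $2,450; Quinlan $3,750; Petrov $16,400; Ibarra $25,000. Sum = $75,050.
Difference $75,000 − $75,050 = −$50 applied to largest allocation (Ibarra): Ibarra becomes $24,950.

Marchetti: $6,450; Bergstrom: $21,000; Chaudhri: $2,450; Quinlan: $3,750; Petrov: $16,400; Ibarra: $24,950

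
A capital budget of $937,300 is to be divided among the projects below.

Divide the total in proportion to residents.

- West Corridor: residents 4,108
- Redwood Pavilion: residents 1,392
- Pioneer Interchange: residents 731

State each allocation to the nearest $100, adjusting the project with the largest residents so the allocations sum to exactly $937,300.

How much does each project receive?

West Corridor: $617,900; Redwood Pavilion: $209,400; Pioneer Interchange: $110,000

Total residents = 4,108 + 1,392 + 731 = 6,231.
Proportional shares: West Corridor 617,947.10; Redwood Pavilion 209,392.01; Pioneer Interchange 109,960.89.
At nearest $100: West Corridor $617,900; Redwood Pavilion $209,400; Pioneer Interchange $110,000. Sum = $937,300.
No rounding difference to absorb.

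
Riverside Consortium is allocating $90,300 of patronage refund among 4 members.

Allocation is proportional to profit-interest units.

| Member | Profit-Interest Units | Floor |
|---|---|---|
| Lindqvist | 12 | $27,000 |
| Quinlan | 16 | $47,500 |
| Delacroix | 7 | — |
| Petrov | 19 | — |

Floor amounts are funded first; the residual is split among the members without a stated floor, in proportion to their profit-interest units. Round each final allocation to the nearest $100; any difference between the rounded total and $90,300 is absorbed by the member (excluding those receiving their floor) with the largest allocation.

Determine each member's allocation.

Lindqvist: $27,000; Quinlan: $47,500; Delacroix: $4,300; Petrov: $11,500

Guaranteed amounts: Lindqvist $27,000; Quinlan $47,500. Balance $15,800.
Balance split over remaining profit-interest units 26: Delacroix 4,253.85 → $4,300; Petrov 11,546.15 → $11,500.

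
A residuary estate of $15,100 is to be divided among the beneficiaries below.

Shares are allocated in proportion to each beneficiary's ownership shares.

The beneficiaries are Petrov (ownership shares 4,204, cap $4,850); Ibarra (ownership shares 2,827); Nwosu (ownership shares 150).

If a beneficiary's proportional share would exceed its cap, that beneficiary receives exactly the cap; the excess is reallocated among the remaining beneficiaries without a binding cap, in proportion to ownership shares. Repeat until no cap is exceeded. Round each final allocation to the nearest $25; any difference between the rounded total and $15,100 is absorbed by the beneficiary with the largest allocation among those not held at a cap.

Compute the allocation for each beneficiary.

Sum of ownership shares: 7,181.
Pro-rata shares before constraints: Petrov 8,840.05; Ibarra 5,944.53; Nwosu 315.42.
Capped: Petrov ($4,850); residual $10,250 reallocated over remaining ownership shares 2,977.
Redistributed shares: Ibarra 9,733.54 → $9,725; Nwosu 516.46 → $525.

Petrov: $4,850; Ibarra: $9,725; Nwosu: $525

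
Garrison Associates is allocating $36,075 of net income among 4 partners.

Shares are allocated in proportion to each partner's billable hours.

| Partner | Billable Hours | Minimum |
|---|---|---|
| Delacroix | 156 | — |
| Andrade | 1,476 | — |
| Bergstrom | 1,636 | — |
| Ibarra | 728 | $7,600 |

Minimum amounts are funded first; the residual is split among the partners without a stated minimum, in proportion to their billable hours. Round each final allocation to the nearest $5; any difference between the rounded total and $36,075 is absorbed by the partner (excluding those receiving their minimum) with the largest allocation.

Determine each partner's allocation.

Delacroix: $1,360 | Andrade: $12,860 | Bergstrom: $14,255 | Ibarra: $7,600

Minimums first: Ibarra $7,600. Residual $28,475.
Residual split over remaining billable hours 3,268: Delacroix 1,359.27 → $1,360; Andrade 12,860.80 → $12,860; Bergstrom 14,254.93 → $14,255.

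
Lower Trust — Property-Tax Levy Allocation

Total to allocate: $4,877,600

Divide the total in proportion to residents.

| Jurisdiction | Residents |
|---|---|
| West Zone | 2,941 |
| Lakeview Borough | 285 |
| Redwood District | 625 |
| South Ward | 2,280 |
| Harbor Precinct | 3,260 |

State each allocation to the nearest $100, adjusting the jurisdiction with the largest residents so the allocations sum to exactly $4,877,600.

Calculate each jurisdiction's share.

West Zone: $1,527,500 | Lakeview Borough: $148,000 | Redwood District: $324,600 | South Ward: $1,184,200 | Harbor Precinct: $1,693,300

Combined residents = 9,391.
Pro-rata amounts: West Zone 2,941/9,391 × $4,877,600 = 1,527,528.66; Lakeview Borough 285/9,391 × $4,877,600 = 148,026.41; Redwood District 625/9,391 × $4,877,600 = 324,619.32; South Ward 2,280/9,391 × $4,877,600 = 1,184,211.27; Harbor Precinct 3,260/9,391 × $4,877,600 = 1,693,214.35.
At nearest $100: West Zone $1,527,500; Lakeview Borough $148,000; Redwood District $324,600; South Ward $1,184,200; Harbor Precinct $1,693,200. Sum = $4,877,500.
Difference $4,877,600 − $4,877,500 = +$100 applied to largest residents (Harbor Precinct): Harbor Precinct becomes $1,693,300.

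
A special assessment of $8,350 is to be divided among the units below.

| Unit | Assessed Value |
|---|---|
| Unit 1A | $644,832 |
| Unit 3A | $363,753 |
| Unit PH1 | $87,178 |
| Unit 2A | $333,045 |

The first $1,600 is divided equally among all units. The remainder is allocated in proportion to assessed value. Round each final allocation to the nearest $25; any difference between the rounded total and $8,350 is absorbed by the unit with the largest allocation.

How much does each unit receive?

Unit 1A: $3,450 | Unit 3A: $2,125 | Unit PH1: $800 | Unit 2A: $1,975

First tranche $1,600 split equally: $400 each.
Remainder $6,750 by assessed value (total 1,428,808): Unit 1A 3,046.33 → $3,050; Unit 3A 1,718.45 → $1,725; Unit PH1 411.85 → $400; Unit 2A 1,573.38 → $1,575.
Totals: Unit 1A $400 + $3,050 = $3,450; Unit 3A $400 + $1,725 = $2,125; Unit PH1 $400 + $400 = $800; Unit 2A $400 + $1,575 = $1,975.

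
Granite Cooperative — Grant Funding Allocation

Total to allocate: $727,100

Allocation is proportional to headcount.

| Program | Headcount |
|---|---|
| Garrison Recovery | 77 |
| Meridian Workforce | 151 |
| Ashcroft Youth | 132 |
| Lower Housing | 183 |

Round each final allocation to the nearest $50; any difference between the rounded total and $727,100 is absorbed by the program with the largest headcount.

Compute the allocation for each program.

Garrison Recovery: $103,100 | Meridian Workforce: $202,200 | Ashcroft Youth: $176,750 | Lower Housing: $245,050

Sum of headcount: 77 + 151 + 132 + 183 = 543.
Raw shares: Garrison Recovery 103,106.26; Meridian Workforce 202,195.40; Ashcroft Youth 176,753.59; Lower Housing 245,044.75.
At nearest $50: Garrison Recovery $103,100; Meridian Workforce $202,200; Ashcroft Youth $176,750; Lower Housing $245,050. Sum = $727,100.
Rounded total matches; no reconciliation needed.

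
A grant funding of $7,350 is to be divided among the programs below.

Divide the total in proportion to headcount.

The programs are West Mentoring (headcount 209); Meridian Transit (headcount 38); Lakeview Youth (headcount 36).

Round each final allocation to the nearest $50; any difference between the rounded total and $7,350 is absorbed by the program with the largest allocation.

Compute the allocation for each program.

West Mentoring: $5,400 · Meridian Transit: $1,000 · Lakeview Youth: $950

Sum of headcount: 283.
Pro-rata amounts: West Mentoring 209/283 × $7,350 = 5,428.09; Meridian Transit 38/283 × $7,350 = 986.93; Lakeview Youth 36/283 × $7,350 = 934.98.
After rounding ($50): West Mentoring $5,450; Meridian Transit $1,000; Lakeview Youth $950. Sum = $7,400.
Difference $7,350 − $7,400 = −$50 applied to largest allocation (West Mentoring): West Mentoring becomes $5,400.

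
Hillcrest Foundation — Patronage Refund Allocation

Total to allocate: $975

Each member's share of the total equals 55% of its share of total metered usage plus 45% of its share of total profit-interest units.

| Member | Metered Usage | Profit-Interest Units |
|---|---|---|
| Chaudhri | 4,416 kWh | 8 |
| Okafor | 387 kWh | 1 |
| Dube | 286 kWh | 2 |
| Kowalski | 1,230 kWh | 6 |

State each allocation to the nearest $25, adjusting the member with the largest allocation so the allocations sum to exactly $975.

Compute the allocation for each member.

Metered usage total 6,319; profit-interest units total 17.
Combined weights (55% metered usage + 45% profit-interest units): Chaudhri 0.5961; Okafor 0.0602; Dube 0.0778; Kowalski 0.2659.
Unrounded shares: Chaudhri 581.23; Okafor 58.65; Dube 75.89; Kowalski 259.23.
After rounding ($25): Chaudhri $575; Okafor $50; Dube $75; Kowalski $250. Sum = $950.
Difference $975 − $950 = +$25 applied to largest allocation (Chaudhri): Chaudhri becomes $600.

Chaudhri: $600; Okafor: $50; Dube: $75; Kowalski: $250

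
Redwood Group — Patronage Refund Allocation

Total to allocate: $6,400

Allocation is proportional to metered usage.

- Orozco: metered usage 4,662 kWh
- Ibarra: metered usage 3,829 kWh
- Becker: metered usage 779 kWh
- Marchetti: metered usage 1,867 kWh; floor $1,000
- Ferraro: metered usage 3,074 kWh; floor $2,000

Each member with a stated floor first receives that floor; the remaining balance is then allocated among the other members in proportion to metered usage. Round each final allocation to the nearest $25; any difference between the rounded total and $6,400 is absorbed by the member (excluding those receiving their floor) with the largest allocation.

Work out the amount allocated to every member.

Orozco: $1,725 | Ibarra: $1,400 | Becker: $275 | Marchetti: $1,000 | Ferraro: $2,000

Fund the minimums — Marchetti $1,000; Ferraro $2,000. Residual $3,400.
Residual split over remaining metered usage 9,270: Orozco 1,709.90 → $1,700; Ibarra 1,404.38 → $1,400; Becker 285.72 → $275.
Rounding difference +$25 applied to Orozco → $1,725.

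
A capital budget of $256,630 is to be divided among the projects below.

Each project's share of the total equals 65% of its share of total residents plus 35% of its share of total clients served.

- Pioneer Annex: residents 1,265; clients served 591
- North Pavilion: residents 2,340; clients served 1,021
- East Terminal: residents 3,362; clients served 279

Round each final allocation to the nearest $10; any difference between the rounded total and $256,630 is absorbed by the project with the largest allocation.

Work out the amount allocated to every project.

Pioneer Annex: $58,360 · North Pavilion: $104,520 · East Terminal: $93,750

Residents total 6,967; clients served total 1,891.
Composite weights (65% residents + 35% clients served): Pioneer Annex 0.2274; North Pavilion 0.4073; East Terminal 0.3653.
Pro-rata amounts: Pioneer Annex 58,359.52; North Pavilion 104,522.58; East Terminal 93,747.90.
After rounding ($10): Pioneer Annex $58,360; North Pavilion $104,520; East Terminal $93,750. Sum = $256,630.
No rounding difference to absorb.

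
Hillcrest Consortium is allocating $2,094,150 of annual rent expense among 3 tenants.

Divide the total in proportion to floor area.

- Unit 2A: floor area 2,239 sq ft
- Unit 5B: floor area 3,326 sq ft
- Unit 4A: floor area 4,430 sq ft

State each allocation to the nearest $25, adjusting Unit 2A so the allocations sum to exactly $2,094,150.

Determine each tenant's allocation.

Unit 2A: $469,100 · Unit 5B: $696,875 · Unit 4A: $928,175

Combined floor area = 9,995.
Raw shares: Unit 2A 2,239/9,995 × $2,094,150 = 469,114.74; Unit 5B 3,326/9,995 × $2,094,150 = 696,862.72; Unit 4A 4,430/9,995 × $2,094,150 = 928,172.54.
After rounding ($25): Unit 2A $469,125; Unit 5B $696,875; Unit 4A $928,175. Sum = $2,094,175.
Difference $2,094,150 − $2,094,175 = −$25 applied to Unit 2A: Unit 2A becomes $469,100.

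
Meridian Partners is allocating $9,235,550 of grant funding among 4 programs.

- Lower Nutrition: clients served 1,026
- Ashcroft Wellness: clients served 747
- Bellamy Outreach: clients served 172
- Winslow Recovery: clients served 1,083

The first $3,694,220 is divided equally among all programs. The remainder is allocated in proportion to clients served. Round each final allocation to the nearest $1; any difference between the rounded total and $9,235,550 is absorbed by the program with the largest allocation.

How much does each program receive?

Lower Nutrition: $2,801,165; Ashcroft Wellness: $2,290,587; Bellamy Outreach: $1,238,320; Winslow Recovery: $2,905,478

$3,694,220 shared equally gives $923,555 per program.
Remainder $5,541,330 by clients served (total 3,028): Lower Nutrition 1,877,610.495 → $1,877,610; Ashcroft Wellness 1,367,032.20 → $1,367,032; Bellamy Outreach 314,765.11 → $314,765; Winslow Recovery 1,981,922.19 → $1,981,922.
Rounding difference +$1 on remainder applied to Winslow Recovery.
Totals: Lower Nutrition $923,555 + $1,877,610 = $2,801,165; Ashcroft Wellness $923,555 + $1,367,032 = $2,290,587; Bellamy Outreach $923,555 + $314,765 = $1,238,320; Winslow Recovery $923,555 + $1,981,923 = $2,905,478.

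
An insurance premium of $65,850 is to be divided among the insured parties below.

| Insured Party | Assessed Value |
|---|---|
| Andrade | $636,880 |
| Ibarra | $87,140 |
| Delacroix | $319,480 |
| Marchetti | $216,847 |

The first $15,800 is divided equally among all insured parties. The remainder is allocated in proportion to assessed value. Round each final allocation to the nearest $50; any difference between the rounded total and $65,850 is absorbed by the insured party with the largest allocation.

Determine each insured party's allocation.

Equal tier: $15,800 ÷ 4 = $3,950 apiece.
Remainder $50,050 by assessed value (total 1,260,347): Andrade 25,291.32 → $25,300; Ibarra 3,460.44 → $3,450; Delacroix 12,686.96 → $12,700; Marchetti 8,611.27 → $8,600.
Totals: Andrade $3,950 + $25,300 = $29,250; Ibarra $3,950 + $3,450 = $7,400; Delacroix $3,950 + $12,700 = $16,650; Marchetti $3,950 + $8,600 = $12,550.

Andrade: $29,250 | Ibarra: $7,400 | Delacroix: $16,650 | Marchetti: $12,550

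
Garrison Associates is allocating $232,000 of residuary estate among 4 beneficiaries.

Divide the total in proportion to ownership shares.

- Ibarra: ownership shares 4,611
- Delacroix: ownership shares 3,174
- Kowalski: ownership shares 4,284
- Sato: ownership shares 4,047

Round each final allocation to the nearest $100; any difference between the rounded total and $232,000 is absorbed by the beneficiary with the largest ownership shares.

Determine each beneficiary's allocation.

Sum of ownership shares: 16,116.
Unrounded shares: Ibarra 4,611/16,116 × $232,000 = 66,378.26; Delacroix 3,174/16,116 × $232,000 = 45,691.73; Kowalski 4,284/16,116 × $232,000 = 61,670.89; Sato 4,047/16,116 × $232,000 = 58,259.12.
After rounding ($100): Ibarra $66,400; Delacroix $45,700; Kowalski $61,700; Sato $58,300. Sum = $232,100.
Difference $232,000 − $232,100 = −$100 applied to largest ownership shares (Ibarra): Ibarra becomes $66,300.

Ibarra: $66,300; Delacroix: $45,700; Kowalski: $61,700; Sato: $58,300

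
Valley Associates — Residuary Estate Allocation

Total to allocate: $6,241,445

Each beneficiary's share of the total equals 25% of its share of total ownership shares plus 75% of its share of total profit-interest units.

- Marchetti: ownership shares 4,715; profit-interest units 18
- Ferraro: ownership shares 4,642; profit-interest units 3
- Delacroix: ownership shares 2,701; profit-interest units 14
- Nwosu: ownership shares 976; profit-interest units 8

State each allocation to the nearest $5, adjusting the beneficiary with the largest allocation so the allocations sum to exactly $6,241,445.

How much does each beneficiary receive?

Marchetti: $2,523,975 · Ferraro: $882,305 · Delacroix: $1,847,425 · Nwosu: $987,740

Ownership shares total 13,034; profit-interest units total 43.
Composite weights (25% ownership shares + 75% profit-interest units): Marchetti 0.4044; Ferraro 0.1414; Delacroix 0.2960; Nwosu 0.1583.
Pro-rata amounts: Marchetti 2,523,978.19; Ferraro 882,302.82; Delacroix 1,847,423.15; Nwosu 987,740.84.
At nearest $5: Marchetti $2,523,980; Ferraro $882,305; Delacroix $1,847,425; Nwosu $987,740. Sum = $6,241,450.
Difference $6,241,445 − $6,241,450 = −$5 applied to largest allocation (Marchetti): Marchetti becomes $2,523,975.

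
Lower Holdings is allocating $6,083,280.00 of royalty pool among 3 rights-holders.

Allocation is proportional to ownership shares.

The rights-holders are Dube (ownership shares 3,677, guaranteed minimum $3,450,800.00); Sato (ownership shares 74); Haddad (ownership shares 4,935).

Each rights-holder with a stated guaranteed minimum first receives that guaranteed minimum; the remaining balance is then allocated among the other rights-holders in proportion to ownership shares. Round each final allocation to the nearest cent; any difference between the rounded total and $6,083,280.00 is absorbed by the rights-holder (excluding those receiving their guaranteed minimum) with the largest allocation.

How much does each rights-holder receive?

Dube: $3,450,800.00; Sato: $38,890.70; Haddad: $2,593,589.30

Minimums first: Dube $3,450,800.00. Remaining pool $2,632,480.00.
Remaining pool split over remaining ownership shares 5,009: Sato 38,890.7007 → $38,890.70; Haddad 2,593,589.2993 → $2,593,589.30.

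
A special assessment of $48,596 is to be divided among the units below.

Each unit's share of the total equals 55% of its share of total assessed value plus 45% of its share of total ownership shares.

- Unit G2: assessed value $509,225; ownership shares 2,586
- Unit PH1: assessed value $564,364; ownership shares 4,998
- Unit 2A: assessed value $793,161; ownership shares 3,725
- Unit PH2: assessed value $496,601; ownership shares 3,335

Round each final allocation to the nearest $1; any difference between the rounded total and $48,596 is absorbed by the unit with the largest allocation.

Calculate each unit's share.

Unit G2: $9,621; Unit PH1: $13,846; Unit 2A: $14,533; Unit PH2: $10,596

Totals — assessed value 2,363,351, ownership shares 14,644.
Composite weights (55% assessed value + 45% ownership shares): Unit G2 0.1980; Unit PH1 0.2849; Unit 2A 0.2991; Unit PH2 0.2181.
Unrounded shares: Unit G2 9,620.70; Unit PH1 13,846.17; Unit 2A 14,532.70; Unit PH2 10,596.43.
After rounding ($1): Unit G2 $9,621; Unit PH1 $13,846; Unit 2A $14,533; Unit PH2 $10,596. Sum = $48,596.
Sum already equals the total — no adjustment.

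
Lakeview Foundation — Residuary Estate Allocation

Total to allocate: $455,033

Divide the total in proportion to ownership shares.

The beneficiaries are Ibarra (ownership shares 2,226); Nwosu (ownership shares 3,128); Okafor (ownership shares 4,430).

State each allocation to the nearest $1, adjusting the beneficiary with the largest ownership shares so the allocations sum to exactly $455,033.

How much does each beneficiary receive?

Ibarra: $103,527 | Nwosu: $145,477 | Okafor: $206,029

Total ownership shares = 9,784.
Unrounded shares: Ibarra 2,226/9,784 × $455,033 = 103,526.52; Nwosu 3,128/9,784 × $455,033 = 145,476.62; Okafor 4,430/9,784 × $455,033 = 206,029.86.
Rounded to nearest $1: Ibarra $103,527; Nwosu $145,477; Okafor $206,030. Sum = $455,034.
Difference $455,033 − $455,034 = −$1 applied to largest ownership shares (Okafor): Okafor becomes $206,029.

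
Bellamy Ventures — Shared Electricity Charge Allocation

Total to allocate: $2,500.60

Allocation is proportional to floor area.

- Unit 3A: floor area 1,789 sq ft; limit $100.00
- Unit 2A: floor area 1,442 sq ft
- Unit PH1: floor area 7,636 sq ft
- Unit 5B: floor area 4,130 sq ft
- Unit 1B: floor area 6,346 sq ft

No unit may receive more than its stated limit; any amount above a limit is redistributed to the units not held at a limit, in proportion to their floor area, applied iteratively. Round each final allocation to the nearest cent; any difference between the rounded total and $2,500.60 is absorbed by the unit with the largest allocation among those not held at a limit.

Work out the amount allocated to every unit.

Total floor area = 21,343.
Unconstrained shares: Unit 3A 209.6038; Unit 2A 168.9484; Unit PH1 894.6531; Unit 5B 483.8813; Unit 1B 743.5135.
Held at cap: Unit 3A ($100.00); balance $2,400.60 reallocated over remaining floor area 19,554.
Remaining shares: Unit 2A 177.0311 → $177.03; Unit PH1 937.4543 → $937.45; Unit 5B 507.0307 → $507.03; Unit 1B 779.0840 → $779.08.
Rounding difference +$0.01 applied to Unit PH1 → $937.46.

Unit 3A: $100.00 · Unit 2A: $177.03 · Unit PH1: $937.46 · Unit 5B: $507.03 · Unit 1B: $779.08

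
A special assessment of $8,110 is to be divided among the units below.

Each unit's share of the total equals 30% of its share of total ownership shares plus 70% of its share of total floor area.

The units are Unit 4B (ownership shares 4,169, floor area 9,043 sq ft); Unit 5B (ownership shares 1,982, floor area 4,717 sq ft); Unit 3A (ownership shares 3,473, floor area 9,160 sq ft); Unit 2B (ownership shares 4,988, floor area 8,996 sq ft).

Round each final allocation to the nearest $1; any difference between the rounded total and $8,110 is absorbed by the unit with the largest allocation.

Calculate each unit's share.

Ownership shares total 14,612; floor area total 31,916.
Blended shares (30% ownership shares + 70% floor area): Unit 4B 0.2839; Unit 5B 0.1441; Unit 3A 0.2722; Unit 2B 0.2997.
Raw shares: Unit 4B 2,302.67; Unit 5B 1,169.04; Unit 3A 2,207.60; Unit 2B 2,430.68.
At nearest $1: Unit 4B $2,303; Unit 5B $1,169; Unit 3A $2,208; Unit 2B $2,431. Sum = $8,111.
Difference $8,110 − $8,111 = −$1 applied to largest allocation (Unit 2B): Unit 2B becomes $2,430.

Unit 4B: $2,303 · Unit 5B: $1,169 · Unit 3A: $2,208 · Unit 2B: $2,430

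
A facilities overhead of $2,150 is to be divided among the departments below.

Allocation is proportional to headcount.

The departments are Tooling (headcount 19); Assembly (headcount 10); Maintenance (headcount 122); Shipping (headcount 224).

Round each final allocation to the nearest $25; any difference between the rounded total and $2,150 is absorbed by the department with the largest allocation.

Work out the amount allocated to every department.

Tooling: $100; Assembly: $50; Maintenance: $700; Shipping: $1,300

Headcount total: 375.
Pro-rata amounts: Tooling 19/375 × $2,150 = 108.93; Assembly 10/375 × $2,150 = 57.33; Maintenance 122/375 × $2,150 = 699.47; Shipping 224/375 × $2,150 = 1,284.27.
After rounding ($25): Tooling $100; Assembly $50; Maintenance $700; Shipping $1,275. Sum = $2,125.
Difference $2,150 − $2,125 = +$25 applied to largest allocation (Shipping): Shipping becomes $1,300.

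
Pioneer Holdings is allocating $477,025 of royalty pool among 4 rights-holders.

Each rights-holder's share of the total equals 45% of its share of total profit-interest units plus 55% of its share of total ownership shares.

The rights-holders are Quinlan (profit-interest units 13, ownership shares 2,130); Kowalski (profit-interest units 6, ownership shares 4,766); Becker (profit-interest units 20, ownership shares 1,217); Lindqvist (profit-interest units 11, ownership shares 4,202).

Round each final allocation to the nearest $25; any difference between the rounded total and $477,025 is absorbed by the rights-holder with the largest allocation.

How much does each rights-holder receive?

Quinlan: $101,200; Kowalski: $127,300; Becker: $111,800; Lindqvist: $136,725

Totals — profit-interest units 50, ownership shares 12,315.
Combined weights (45% profit-interest units + 55% ownership shares): Quinlan 0.2121; Kowalski 0.2669; Becker 0.2344; Lindqvist 0.2867.
Unrounded shares: Quinlan 101,190.31; Kowalski 127,296.15; Becker 111,791.96; Lindqvist 136,746.59.
Rounded to nearest $25: Quinlan $101,200; Kowalski $127,300; Becker $111,800; Lindqvist $136,750. Sum = $477,050.
Difference $477,025 − $477,050 = −$25 applied to largest allocation (Lindqvist): Lindqvist becomes $136,725.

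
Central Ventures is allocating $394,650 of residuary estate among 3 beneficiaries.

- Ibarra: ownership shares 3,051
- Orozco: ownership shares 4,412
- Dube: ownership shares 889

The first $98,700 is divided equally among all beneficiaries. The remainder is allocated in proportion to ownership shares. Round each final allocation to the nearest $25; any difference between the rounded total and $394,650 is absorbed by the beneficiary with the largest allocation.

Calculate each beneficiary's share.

Ibarra: $141,000; Orozco: $189,250; Dube: $64,400

First tranche $98,700 split equally: $32,900 each.
Remainder $295,950 by ownership shares (total 8,352): Ibarra 108,111.05 → $108,100; Orozco 156,337.57 → $156,350; Dube 31,501.38 → $31,500.
Totals: Ibarra $32,900 + $108,100 = $141,000; Orozco $32,900 + $156,350 = $189,250; Dube $32,900 + $31,500 = $64,400.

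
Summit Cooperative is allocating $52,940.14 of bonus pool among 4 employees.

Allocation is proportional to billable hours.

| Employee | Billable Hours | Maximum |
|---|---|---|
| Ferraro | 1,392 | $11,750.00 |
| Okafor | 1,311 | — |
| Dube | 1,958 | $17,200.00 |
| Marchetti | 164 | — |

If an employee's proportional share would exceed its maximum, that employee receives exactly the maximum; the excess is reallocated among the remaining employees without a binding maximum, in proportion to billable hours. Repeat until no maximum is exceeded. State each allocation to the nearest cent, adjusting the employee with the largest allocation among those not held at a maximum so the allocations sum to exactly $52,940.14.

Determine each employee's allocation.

Ferraro: $11,750.00 · Okafor: $21,322.76 · Dube: $17,200.00 · Marchetti: $2,667.38

Total billable hours = 4,825.
Proportional shares (ignoring caps): Ferraro 15,273.0932; Okafor 14,384.3572; Dube 21,483.2734; Marchetti 1,799.4162.
Held at cap: Ferraro ($11,750.00), Dube ($17,200.00); balance $23,990.14 reallocated over remaining billable hours 1,475.
Redistributed shares: Okafor 21,322.7617 → $21,322.76; Marchetti 2,667.3783 → $2,667.38.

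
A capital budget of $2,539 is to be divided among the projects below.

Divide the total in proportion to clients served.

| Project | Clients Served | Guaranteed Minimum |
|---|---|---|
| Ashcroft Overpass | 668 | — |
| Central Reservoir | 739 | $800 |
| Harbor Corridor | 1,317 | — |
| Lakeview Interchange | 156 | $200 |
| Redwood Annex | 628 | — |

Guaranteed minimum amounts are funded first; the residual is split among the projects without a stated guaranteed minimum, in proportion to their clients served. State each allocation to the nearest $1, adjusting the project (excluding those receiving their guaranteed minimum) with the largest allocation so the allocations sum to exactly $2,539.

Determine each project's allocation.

Guaranteed amounts: Central Reservoir $800; Lakeview Interchange $200. Balance $1,539.
Balance split over remaining clients served 2,613: Ashcroft Overpass 393.44 → $393; Harbor Corridor 775.68 → $776; Redwood Annex 369.88 → $370.

Ashcroft Overpass: $393 | Central Reservoir: $800 | Harbor Corridor: $776 | Lakeview Interchange: $200 | Redwood Annex: $370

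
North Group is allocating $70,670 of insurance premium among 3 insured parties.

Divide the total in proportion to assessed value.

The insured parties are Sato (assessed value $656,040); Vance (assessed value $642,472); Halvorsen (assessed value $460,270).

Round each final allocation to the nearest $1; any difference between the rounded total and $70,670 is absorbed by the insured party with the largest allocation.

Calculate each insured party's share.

Sato: $26,361 | Vance: $25,815 | Halvorsen: $18,494

Total assessed value = 1,758,782.
Pro-rata amounts: Sato 656,040/1,758,782 × $70,670 = 26,360.49; Vance 642,472/1,758,782 × $70,670 = 25,815.31; Halvorsen 460,270/1,758,782 × $70,670 = 18,494.21.
At nearest $1: Sato $26,360; Vance $25,815; Halvorsen $18,494. Sum = $70,669.
Difference $70,670 − $70,669 = +$1 applied to largest allocation (Sato): Sato becomes $26,361.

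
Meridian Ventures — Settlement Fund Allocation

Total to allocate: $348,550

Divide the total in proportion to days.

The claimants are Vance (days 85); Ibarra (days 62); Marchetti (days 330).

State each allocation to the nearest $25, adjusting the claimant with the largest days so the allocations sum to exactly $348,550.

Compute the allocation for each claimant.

Vance: $62,100; Ibarra: $45,300; Marchetti: $241,150

Combined days = 477.
Proportional shares: Vance 85/477 × $348,550 = 62,110.59; Ibarra 62/477 × $348,550 = 45,304.19; Marchetti 330/477 × $348,550 = 241,135.22.
Rounded to nearest $25: Vance $62,100; Ibarra $45,300; Marchetti $241,125. Sum = $348,525.
Difference $348,550 − $348,525 = +$25 applied to largest days (Marchetti): Marchetti becomes $241,150.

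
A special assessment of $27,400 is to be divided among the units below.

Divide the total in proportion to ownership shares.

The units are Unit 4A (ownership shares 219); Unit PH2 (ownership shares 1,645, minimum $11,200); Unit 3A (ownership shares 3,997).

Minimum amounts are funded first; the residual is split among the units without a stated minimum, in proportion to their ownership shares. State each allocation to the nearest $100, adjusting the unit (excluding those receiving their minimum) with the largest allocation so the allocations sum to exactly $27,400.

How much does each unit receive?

Guaranteed amounts: Unit PH2 $11,200. Balance $16,200.
Balance split over remaining ownership shares 4,216: Unit 4A 841.51 → $800; Unit 3A 15,358.49 → $15,400.

Unit 4A: $800 | Unit PH2: $11,200 | Unit 3A: $15,400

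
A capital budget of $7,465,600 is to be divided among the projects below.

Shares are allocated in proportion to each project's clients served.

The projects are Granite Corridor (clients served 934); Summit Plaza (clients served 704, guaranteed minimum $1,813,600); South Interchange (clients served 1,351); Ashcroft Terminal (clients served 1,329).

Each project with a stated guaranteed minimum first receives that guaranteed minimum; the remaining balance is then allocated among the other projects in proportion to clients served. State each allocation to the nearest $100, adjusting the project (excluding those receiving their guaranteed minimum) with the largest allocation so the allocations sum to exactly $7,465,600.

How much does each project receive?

Granite Corridor: $1,460,700 · Summit Plaza: $1,813,600 · South Interchange: $2,112,900 · Ashcroft Terminal: $2,078,400

Guaranteed amounts: Summit Plaza $1,813,600. Residual $5,652,000.
Residual split over remaining clients served 3,614: Granite Corridor 1,460,699.50 → $1,460,700; South Interchange 2,112,853.35 → $2,112,900; Ashcroft Terminal 2,078,447.15 → $2,078,400.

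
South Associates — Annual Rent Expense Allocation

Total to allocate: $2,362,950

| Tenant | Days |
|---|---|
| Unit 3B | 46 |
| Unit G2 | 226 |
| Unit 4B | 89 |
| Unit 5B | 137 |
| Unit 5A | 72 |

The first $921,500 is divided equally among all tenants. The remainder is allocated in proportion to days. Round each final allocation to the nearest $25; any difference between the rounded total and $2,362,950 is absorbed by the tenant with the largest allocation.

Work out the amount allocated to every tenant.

Unit 3B: $300,625; Unit G2: $755,825; Unit 4B: $409,375; Unit 5B: $530,750; Unit 5A: $366,375

First tranche $921,500 split equally: $184,300 each.
Remainder $1,441,450 by days (total 570): Unit 3B 116,327.54 → $116,325; Unit G2 571,522.28 → $571,525; Unit 4B 225,068.51 → $225,075; Unit 5B 346,453.77 → $346,450; Unit 5A 182,077.89 → $182,075.
Totals: Unit 3B $184,300 + $116,325 = $300,625; Unit G2 $184,300 + $571,525 = $755,825; Unit 4B $184,300 + $225,075 = $409,375; Unit 5B $184,300 + $346,450 = $530,750; Unit 5A $184,300 + $182,075 = $366,375.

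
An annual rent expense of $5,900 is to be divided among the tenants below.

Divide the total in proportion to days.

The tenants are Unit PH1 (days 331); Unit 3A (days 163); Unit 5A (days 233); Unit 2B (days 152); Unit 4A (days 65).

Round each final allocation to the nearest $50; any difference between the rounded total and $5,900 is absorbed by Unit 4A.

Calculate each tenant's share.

Unit PH1: $2,050 · Unit 3A: $1,000 · Unit 5A: $1,450 · Unit 2B: $950 · Unit 4A: $450

Days total: 944.
Proportional shares: Unit PH1 331/944 × $5,900 = 2,068.75; Unit 3A 163/944 × $5,900 = 1,018.75; Unit 5A 233/944 × $5,900 = 1,456.25; Unit 2B 152/944 × $5,900 = 950.00; Unit 4A 65/944 × $5,900 = 406.25.
Rounded to nearest $50: Unit PH1 $2,050; Unit 3A $1,000; Unit 5A $1,450; Unit 2B $950; Unit 4A $400. Sum = $5,850.
Difference $5,900 − $5,850 = +$50 applied to Unit 4A: Unit 4A becomes $450.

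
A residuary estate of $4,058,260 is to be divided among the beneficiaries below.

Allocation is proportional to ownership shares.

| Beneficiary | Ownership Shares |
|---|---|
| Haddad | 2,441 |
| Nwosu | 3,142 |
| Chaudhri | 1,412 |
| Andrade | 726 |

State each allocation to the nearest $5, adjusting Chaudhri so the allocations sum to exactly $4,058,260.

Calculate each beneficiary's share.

Combined ownership shares = 7,721.
Pro-rata amounts: Haddad 2,441/7,721 × $4,058,260 = 1,283,021.97; Nwosu 3,142/7,721 × $4,058,260 = 1,651,476.87; Chaudhri 1,412/7,721 × $4,058,260 = 742,165.93; Andrade 726/7,721 × $4,058,260 = 381,595.23.
At nearest $5: Haddad $1,283,020; Nwosu $1,651,475; Chaudhri $742,165; Andrade $381,595. Sum = $4,058,255.
Difference $4,058,260 − $4,058,255 = +$5 applied to Chaudhri: Chaudhri becomes $742,170.

Haddad: $1,283,020; Nwosu: $1,651,475; Chaudhri: $742,170; Andrade: $381,595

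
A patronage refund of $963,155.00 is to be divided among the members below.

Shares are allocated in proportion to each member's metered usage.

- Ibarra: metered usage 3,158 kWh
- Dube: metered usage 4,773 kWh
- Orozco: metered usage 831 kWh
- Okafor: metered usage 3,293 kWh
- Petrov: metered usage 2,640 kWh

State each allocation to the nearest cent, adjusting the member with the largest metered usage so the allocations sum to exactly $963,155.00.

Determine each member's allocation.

Ibarra: $206,984.93 · Dube: $312,836.93 · Orozco: $54,466.27 · Okafor: $215,833.24 · Petrov: $173,033.63

Total metered usage = 3,158 + 4,773 + 831 + 3,293 + 2,640 = 14,695.
Proportional shares: Ibarra 206,984.9262; Dube 312,836.9388; Orozco 54,466.2678; Okafor 215,833.2368; Petrov 173,033.6305.
After rounding (cent): Ibarra $206,984.93; Dube $312,836.94; Orozco $54,466.27; Okafor $215,833.24; Petrov $173,033.63. Sum = $963,155.01.
Difference $963,155.00 − $963,155.01 = −$0.01 applied to largest metered usage (Dube): Dube becomes $312,836.93.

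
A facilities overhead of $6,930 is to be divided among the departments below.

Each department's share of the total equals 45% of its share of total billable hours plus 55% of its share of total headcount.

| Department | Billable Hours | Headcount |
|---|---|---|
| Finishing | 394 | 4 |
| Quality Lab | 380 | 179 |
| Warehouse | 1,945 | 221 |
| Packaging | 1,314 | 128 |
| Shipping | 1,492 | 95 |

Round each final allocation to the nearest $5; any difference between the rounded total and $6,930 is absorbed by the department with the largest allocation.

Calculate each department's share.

Finishing: $245 | Quality Lab: $1,305 | Warehouse: $2,440 | Packaging: $1,520 | Shipping: $1,420

Billable hours total 5,525; headcount total 627.
Composite weights (45% billable hours + 55% headcount): Finishing 0.0356; Quality Lab 0.1880; Warehouse 0.3523; Packaging 0.2193; Shipping 0.2049.
Proportional shares: Finishing 246.70; Quality Lab 1,302.62; Warehouse 2,441.27; Packaging 1,519.77; Shipping 1,419.64.
At nearest $5: Finishing $245; Quality Lab $1,305; Warehouse $2,440; Packaging $1,520; Shipping $1,420. Sum = $6,930.
Rounded total matches; no reconciliation needed.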